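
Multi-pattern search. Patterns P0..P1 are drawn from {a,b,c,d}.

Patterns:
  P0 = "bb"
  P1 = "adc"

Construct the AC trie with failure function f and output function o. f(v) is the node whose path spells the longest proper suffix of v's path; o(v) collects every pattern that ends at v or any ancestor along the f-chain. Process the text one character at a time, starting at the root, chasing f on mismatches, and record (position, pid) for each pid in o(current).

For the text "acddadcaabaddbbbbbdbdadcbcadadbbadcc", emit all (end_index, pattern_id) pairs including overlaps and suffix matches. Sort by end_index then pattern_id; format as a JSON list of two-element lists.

Build automaton:
Trie (insert patterns):
  n0 'ε': a→3 b→1
  n1 'b': b→2
  n2 'bb': ·  [P0 ends]
  n3 'a': d→4
  n4 'ad': c→5
  n5 'adc': ·  [P1 ends]

BFS fail/out derivation:
  n1('b'): parent n0 fail=0; on 'b' 0 → fail=0;  out ∅∪∅=∅
  n3('a'): parent n0 fail=0; on 'a' 0 → fail=0;  out ∅∪∅=∅
  n2('bb'): parent n1 fail=0; on 'b' 0 → fail=1;  out {0}∪∅={0}
  n4('ad'): parent n3 fail=0; on 'd' 0 → fail=0;  out ∅∪∅=∅
  n5('adc'): parent n4 fail=0; on 'c' 0 → fail=0;  out {1}∪∅={1}

Text stream:
i=0 'a': node 0→3
i=1 'c': node 3→0 ·f
i=2 'd': node 0→0
i=3 'd': node 0→0
i=4 'a': node 0→3
i=5 'd': node 3→4
i=6 'c': node 4→5  → match P1@[4:6]
i=7 'a': node 5→3 ·f
i=8 'a': node 3→3 ·f
i=9 'b': node 3→1 ·f
i=10 'a': node 1→3 ·f
i=11 'd': node 3→4
i=12 'd': node 4→0 ·f
i=13 'b': node 0→1
i=14 'b': node 1→2  → match P0@[13:14]
i=15 'b': node 2→2 ·f  → match P0@[14:15]
i=16 'b': node 2→2 ·f  → match P0@[15:16]
i=17 'b': node 2→2 ·f  → match P0@[16:17]
i=18 'd': node 2→0 ·f
i=19 'b': node 0→1
i=20 'd': node 1→0 ·f
i=21 'a': node 0→3
i=22 'd': node 3→4
i=23 'c': node 4→5  → match P1@[21:23]
i=24 'b': node 5→1 ·f
i=25 'c': node 1→0 ·f
i=26 'a': node 0→3
i=27 'd': node 3→4
i=28 'a': node 4→3 ·f
i=29 'd': node 3→4
i=30 'b': node 4→1 ·f
i=31 'b': node 1→2  → match P0@[30:31]
i=32 'a': node 2→3 ·f
i=33 'd': node 3→4
i=34 'c': node 4→5  → match P1@[32:34]
i=35 'c': node 5→0 ·f

All matches (sorted): [[6,1],[14,0],[15,0],[16,0],[17,0],[23,1],[31,0],[34,1]]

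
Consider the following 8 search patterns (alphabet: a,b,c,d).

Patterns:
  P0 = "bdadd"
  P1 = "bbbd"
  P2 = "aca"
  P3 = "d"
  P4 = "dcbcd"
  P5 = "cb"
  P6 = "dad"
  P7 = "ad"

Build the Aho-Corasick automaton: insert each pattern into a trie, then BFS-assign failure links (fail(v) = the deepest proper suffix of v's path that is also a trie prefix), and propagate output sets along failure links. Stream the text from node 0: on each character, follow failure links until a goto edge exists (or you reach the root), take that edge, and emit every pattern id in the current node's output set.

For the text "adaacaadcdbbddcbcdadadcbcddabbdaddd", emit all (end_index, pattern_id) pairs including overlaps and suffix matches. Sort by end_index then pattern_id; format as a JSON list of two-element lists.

Construct AC machine:
Trie (insert patterns):
  n0 'ε': a→9 b→1 c→17 d→12
  n1 'b': b→6 d→2
  n2 'bd': a→3
  n3 'bda': d→4
  n4 'bdad': d→5
  n5 'bdadd': ·  [P0 ends]
  n6 'bb': b→7
  n7 'bbb': d→8
  n8 'bbbd': ·  [P1 ends]
  n9 'a': c→10 d→21
  n10 'ac': a→11
  n11 'aca': ·  [P2 ends]
  n12 'd': a→19 c→13  [P3 ends]
  n13 'dc': b→14
  n14 'dcb': c→15
  n15 'dcbc': d→16
  n16 'dcbcd': ·  [P4 ends]
  n17 'c': b→18
  n18 'cb': ·  [P5 ends]
  n19 'da': d→20
  n20 'dad': ·  [P6 ends]
  n21 'ad': ·  [P7 ends]

Failure links (BFS by depth):
  fail(1) 'b': from fail(0)=0 chase 'b': 0 ⇒ 0;  out=∅∪out(0)=∅
  fail(9) 'a': from fail(0)=0 chase 'a': 0 ⇒ 0;  out=∅∪out(0)=∅
  fail(12) 'd': from fail(0)=0 chase 'd': 0 ⇒ 0;  out={3}∪out(0)={3}
  fail(17) 'c': from fail(0)=0 chase 'c': 0 ⇒ 0;  out=∅∪out(0)=∅
  fail(2) 'bd': from fail(1)=0 chase 'd': 0 ⇒ 12;  out=∅∪out(12)={3}
  fail(6) 'bb': from fail(1)=0 chase 'b': 0 ⇒ 1;  out=∅∪out(1)=∅
  fail(10) 'ac': from fail(9)=0 chase 'c': 0 ⇒ 17;  out=∅∪out(17)=∅
  fail(13) 'dc': from fail(12)=0 chase 'c': 0 ⇒ 17;  out=∅∪out(17)=∅
  fail(18) 'cb': from fail(17)=0 chase 'b': 0 ⇒ 1;  out={5}∪out(1)={5}
  fail(19) 'da': from fail(12)=0 chase 'a': 0 ⇒ 9;  out=∅∪out(9)=∅
  fail(21) 'ad': from fail(9)=0 chase 'd': 0 ⇒ 12;  out={7}∪out(12)={3,7}
  fail(3) 'bda': from fail(2)=12 chase 'a': 12 ⇒ 19;  out=∅∪out(19)=∅
  fail(7) 'bbb': from fail(6)=1 chase 'b': 1 ⇒ 6;  out=∅∪out(6)=∅
  fail(11) 'aca': from fail(10)=17 chase 'a': 17→0 ⇒ 9;  out={2}∪out(9)={2}
  fail(14) 'dcb': from fail(13)=17 chase 'b': 17 ⇒ 18;  out=∅∪out(18)={5}
  fail(20) 'dad': from fail(19)=9 chase 'd': 9 ⇒ 21;  out={6}∪out(21)={3,6,7}
  fail(4) 'bdad': from fail(3)=19 chase 'd': 19 ⇒ 20;  out=∅∪out(20)={3,6,7}
  fail(8) 'bbbd': from fail(7)=6 chase 'd': 6→1 ⇒ 2;  out={1}∪out(2)={1,3}
  fail(15) 'dcbc': from fail(14)=18 chase 'c': 18→1→0 ⇒ 17;  out=∅∪out(17)=∅
  fail(5) 'bdadd': from fail(4)=20 chase 'd': 20→21→12→0 ⇒ 12;  out={0}∪out(12)={0,3}
  fail(16) 'dcbcd': from fail(15)=17 chase 'd': 17→0 ⇒ 12;  out={4}∪out(12)={3,4}

Scan:
pos 0 'a': at 9
pos 1 'd': at 21  emit P3@[1:1],P7@[0:1]
pos 2 'a': at 19 ·f
pos 3 'a': at 9 ·f
pos 4 'c': at 10
pos 5 'a': at 11  emit P2@[3:5]
pos 6 'a': at 9 ·f
pos 7 'd': at 21  emit P3@[7:7],P7@[6:7]
pos 8 'c': at 13 ·f
pos 9 'd': at 12 ·f  emit P3@[9:9]
pos 10 'b': at 1 ·f
pos 11 'b': at 6
pos 12 'd': at 2 ·f  emit P3@[12:12]
pos 13 'd': at 12 ·f  emit P3@[13:13]
pos 14 'c': at 13
pos 15 'b': at 14  emit P5@[14:15]
pos 16 'c': at 15
pos 17 'd': at 16  emit P3@[17:17],P4@[13:17]
pos 18 'a': at 19 ·f
pos 19 'd': at 20  emit P3@[19:19],P6@[17:19],P7@[18:19]
pos 20 'a': at 19 ·f
pos 21 'd': at 20  emit P3@[21:21],P6@[19:21],P7@[20:21]
pos 22 'c': at 13 ·f
pos 23 'b': at 14  emit P5@[22:23]
pos 24 'c': at 15
pos 25 'd': at 16  emit P3@[25:25],P4@[21:25]
pos 26 'd': at 12 ·f  emit P3@[26:26]
pos 27 'a': at 19
pos 28 'b': at 1 ·f
pos 29 'b': at 6
pos 30 'd': at 2 ·f  emit P3@[30:30]
pos 31 'a': at 3
pos 32 'd': at 4  emit P3@[32:32],P6@[30:32],P7@[31:32]
pos 33 'd': at 5  emit P0@[29:33],P3@[33:33]
pos 34 'd': at 12 ·f  emit P3@[34:34]

All matches (sorted): [[1,3],[1,7],[5,2],[7,3],[7,7],[9,3],[12,3],[13,3],[15,5],[17,3],[17,4],[19,3],[19,6],[19,7],[21,3],[21,6],[21,7],[23,5],[25,3],[25,4],[26,3],[30,3],[32,3],[32,6],[32,7],[33,0],[33,3],[34,3]]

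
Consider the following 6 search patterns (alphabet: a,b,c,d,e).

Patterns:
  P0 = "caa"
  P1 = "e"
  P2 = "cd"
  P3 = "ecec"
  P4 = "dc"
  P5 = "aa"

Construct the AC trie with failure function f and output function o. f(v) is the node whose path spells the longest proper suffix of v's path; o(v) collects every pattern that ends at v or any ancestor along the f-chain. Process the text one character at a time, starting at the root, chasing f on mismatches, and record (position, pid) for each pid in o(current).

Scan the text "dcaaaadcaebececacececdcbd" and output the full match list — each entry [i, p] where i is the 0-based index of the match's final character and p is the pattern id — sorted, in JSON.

Build automaton:
Trie nodes:
  n0 'ε': a→11 c→1 d→9 e→4
  n1 'c': a→2 d→5
  n2 'ca': a→3
  n3 'caa': ·  ←P0
  n4 'e': c→6  ←P1
  n5 'cd': ·  ←P2
  n6 'ec': e→7
  n7 'ece': c→8
  n8 'ecec': ·  ←P3
  n9 'd': c→10
  n10 'dc': ·  ←P4
  n11 'a': a→12
  n12 'aa': ·  ←P5

BFS fail/out derivation:
  fail(1) 'c': from fail(0)=0 chase 'c': 0 ⇒ 0;  out=∅∪out(0)=∅
  fail(4) 'e': from fail(0)=0 chase 'e': 0 ⇒ 0;  out={1}∪out(0)={1}
  fail(9) 'd': from fail(0)=0 chase 'd': 0 ⇒ 0;  out=∅∪out(0)=∅
  fail(11) 'a': from fail(0)=0 chase 'a': 0 ⇒ 0;  out=∅∪out(0)=∅
  fail(2) 'ca': from fail(1)=0 chase 'a': 0 ⇒ 11;  out=∅∪out(11)=∅
  fail(5) 'cd': from fail(1)=0 chase 'd': 0 ⇒ 9;  out={2}∪out(9)={2}
  fail(6) 'ec': from fail(4)=0 chase 'c': 0 ⇒ 1;  out=∅∪out(1)=∅
  fail(10) 'dc': from fail(9)=0 chase 'c': 0 ⇒ 1;  out={4}∪out(1)={4}
  fail(12) 'aa': from fail(11)=0 chase 'a': 0 ⇒ 11;  out={5}∪out(11)={5}
  fail(3) 'caa': from fail(2)=11 chase 'a': 11 ⇒ 12;  out={0}∪out(12)={0,5}
  fail(7) 'ece': from fail(6)=1 chase 'e': 1→0 ⇒ 4;  out=∅∪out(4)={1}
  fail(8) 'ecec': from fail(7)=4 chase 'c': 4 ⇒ 6;  out={3}∪out(6)={3}

Run:
pos 0 'd': at 9
pos 1 'c': at 10  emit P4@[0:1]
pos 2 'a': at 2 (fail-walked)
pos 3 'a': at 3  emit P0@[1:3],P5@[2:3]
pos 4 'a': at 12 (fail-walked)  emit P5@[3:4]
pos 5 'a': at 12 (fail-walked)  emit P5@[4:5]
pos 6 'd': at 9 (fail-walked)
pos 7 'c': at 10  emit P4@[6:7]
pos 8 'a': at 2 (fail-walked)
pos 9 'e': at 4 (fail-walked)  emit P1@[9:9]
pos 10 'b': at 0 (fail-walked)
pos 11 'e': at 4  emit P1@[11:11]
pos 12 'c': at 6
pos 13 'e': at 7  emit P1@[13:13]
pos 14 'c': at 8  emit P3@[11:14]
pos 15 'a': at 2 (fail-walked)
pos 16 'c': at 1 (fail-walked)
pos 17 'e': at 4 (fail-walked)  emit P1@[17:17]
pos 18 'c': at 6
pos 19 'e': at 7  emit P1@[19:19]
pos 20 'c': at 8  emit P3@[17:20]
pos 21 'd': at 5 (fail-walked)  emit P2@[20:21]
pos 22 'c': at 10 (fail-walked)  emit P4@[21:22]
pos 23 'b': at 0 (fail-walked)
pos 24 'd': at 9

Matches: [[1,4],[3,0],[3,5],[4,5],[5,5],[7,4],[9,1],[11,1],[13,1],[14,3],[17,1],[19,1],[20,3],[21,2],[22,4]]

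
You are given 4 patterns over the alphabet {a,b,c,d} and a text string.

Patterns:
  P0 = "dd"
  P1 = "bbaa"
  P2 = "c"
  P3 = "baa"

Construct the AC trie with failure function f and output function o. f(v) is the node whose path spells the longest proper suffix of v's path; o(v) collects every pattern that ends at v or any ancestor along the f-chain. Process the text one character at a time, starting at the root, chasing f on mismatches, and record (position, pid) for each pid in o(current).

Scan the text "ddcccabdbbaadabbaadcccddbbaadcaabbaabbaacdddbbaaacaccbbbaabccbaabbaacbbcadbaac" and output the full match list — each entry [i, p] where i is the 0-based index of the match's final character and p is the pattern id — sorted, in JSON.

Construct AC machine:
Trie (insert patterns):
  n0 'ε': b→3 c→7 d→1
  n1 'd': d→2
  n2 'dd': ·  [P0 ends]
  n3 'b': a→8 b→4
  n4 'bb': a→5
  n5 'bba': a→6
  n6 'bbaa': ·  [P1 ends]
  n7 'c': ·  [P2 ends]
  n8 'ba': a→9
  n9 'baa': ·  [P3 ends]

BFS fail/out derivation:
  fail(1) 'd': from fail(0)=0 chase 'd': 0 ⇒ 0;  out=∅∪out(0)=∅
  fail(3) 'b': from fail(0)=0 chase 'b': 0 ⇒ 0;  out=∅∪out(0)=∅
  fail(7) 'c': from fail(0)=0 chase 'c': 0 ⇒ 0;  out={2}∪out(0)={2}
  fail(2) 'dd': from fail(1)=0 chase 'd': 0 ⇒ 1;  out={0}∪out(1)={0}
  fail(4) 'bb': from fail(3)=0 chase 'b': 0 ⇒ 3;  out=∅∪out(3)=∅
  fail(8) 'ba': from fail(3)=0 chase 'a': 0 ⇒ 0;  out=∅∪out(0)=∅
  fail(5) 'bba': from fail(4)=3 chase 'a': 3 ⇒ 8;  out=∅∪out(8)=∅
  fail(9) 'baa': from fail(8)=0 chase 'a': 0 ⇒ 0;  out={3}∪out(0)={3}
  fail(6) 'bbaa': from fail(5)=8 chase 'a': 8 ⇒ 9;  out={1}∪out(9)={1,3}

Text stream:
[0] read 'd'  n0⇒n1
[1] read 'd'  n1⇒n2  → match P0@[0:1]
[2] read 'c'  n2⇒n7 (fail-walked)  → match P2@[2:2]
[3] read 'c'  n7⇒n7 (fail-walked)  → match P2@[3:3]
[4] read 'c'  n7⇒n7 (fail-walked)  → match P2@[4:4]
[5] read 'a'  n7⇒n0 (fail-walked)
[6] read 'b'  n0⇒n3
[7] read 'd'  n3⇒n1 (fail-walked)
[8] read 'b'  n1⇒n3 (fail-walked)
[9] read 'b'  n3⇒n4
[10] read 'a'  n4⇒n5
[11] read 'a'  n5⇒n6  → match P1@[8:11],P3@[9:11]
[12] read 'd'  n6⇒n1 (fail-walked)
[13] read 'a'  n1⇒n0 (fail-walked)
[14] read 'b'  n0⇒n3
[15] read 'b'  n3⇒n4
[16] read 'a'  n4⇒n5
[17] read 'a'  n5⇒n6  → match P1@[14:17],P3@[15:17]
[18] read 'd'  n6⇒n1 (fail-walked)
[19] read 'c'  n1⇒n7 (fail-walked)  → match P2@[19:19]
[20] read 'c'  n7⇒n7 (fail-walked)  → match P2@[20:20]
[21] read 'c'  n7⇒n7 (fail-walked)  → match P2@[21:21]
[22] read 'd'  n7⇒n1 (fail-walked)
[23] read 'd'  n1⇒n2  → match P0@[22:23]
[24] read 'b'  n2⇒n3 (fail-walked)
[25] read 'b'  n3⇒n4
[26] read 'a'  n4⇒n5
[27] read 'a'  n5⇒n6  → match P1@[24:27],P3@[25:27]
[28] read 'd'  n6⇒n1 (fail-walked)
[29] read 'c'  n1⇒n7 (fail-walked)  → match P2@[29:29]
[30] read 'a'  n7⇒n0 (fail-walked)
[31] read 'a'  n0⇒n0
[32] read 'b'  n0⇒n3
[33] read 'b'  n3⇒n4
[34] read 'a'  n4⇒n5
[35] read 'a'  n5⇒n6  → match P1@[32:35],P3@[33:35]
[36] read 'b'  n6⇒n3 (fail-walked)
[37] read 'b'  n3⇒n4
[38] read 'a'  n4⇒n5
[39] read 'a'  n5⇒n6  → match P1@[36:39],P3@[37:39]
[40] read 'c'  n6⇒n7 (fail-walked)  → match P2@[40:40]
[41] read 'd'  n7⇒n1 (fail-walked)
[42] read 'd'  n1⇒n2  → match P0@[41:42]
[43] read 'd'  n2⇒n2 (fail-walked)  → match P0@[42:43]
[44] read 'b'  n2⇒n3 (fail-walked)
[45] read 'b'  n3⇒n4
[46] read 'a'  n4⇒n5
[47] read 'a'  n5⇒n6  → match P1@[44:47],P3@[45:47]
[48] read 'a'  n6⇒n0 (fail-walked)
[49] read 'c'  n0⇒n7  → match P2@[49:49]
[50] read 'a'  n7⇒n0 (fail-walked)
[51] read 'c'  n0⇒n7  → match P2@[51:51]
[52] read 'c'  n7⇒n7 (fail-walked)  → match P2@[52:52]
[53] read 'b'  n7⇒n3 (fail-walked)
[54] read 'b'  n3⇒n4
[55] read 'b'  n4⇒n4 (fail-walked)
[56] read 'a'  n4⇒n5
[57] read 'a'  n5⇒n6  → match P1@[54:57],P3@[55:57]
[58] read 'b'  n6⇒n3 (fail-walked)
[59] read 'c'  n3⇒n7 (fail-walked)  → match P2@[59:59]
[60] read 'c'  n7⇒n7 (fail-walked)  → match P2@[60:60]
[61] read 'b'  n7⇒n3 (fail-walked)
[62] read 'a'  n3⇒n8
[63] read 'a'  n8⇒n9  → match P3@[61:63]
[64] read 'b'  n9⇒n3 (fail-walked)
[65] read 'b'  n3⇒n4
[66] read 'a'  n4⇒n5
[67] read 'a'  n5⇒n6  → match P1@[64:67],P3@[65:67]
[68] read 'c'  n6⇒n7 (fail-walked)  → match P2@[68:68]
[69] read 'b'  n7⇒n3 (fail-walked)
[70] read 'b'  n3⇒n4
[71] read 'c'  n4⇒n7 (fail-walked)  → match P2@[71:71]
[72] read 'a'  n7⇒n0 (fail-walked)
[73] read 'd'  n0⇒n1
[74] read 'b'  n1⇒n3 (fail-walked)
[75] read 'a'  n3⇒n8
[76] read 'a'  n8⇒n9  → match P3@[74:76]
[77] read 'c'  n9⇒n7 (fail-walked)  → match P2@[77:77]

All matches (sorted): [[1,0],[2,2],[3,2],[4,2],[11,1],[11,3],[17,1],[17,3],[19,2],[20,2],[21,2],[23,0],[27,1],[27,3],[29,2],[35,1],[35,3],[39,1],[39,3],[40,2],[42,0],[43,0],[47,1],[47,3],[49,2],[51,2],[52,2],[57,1],[57,3],[59,2],[60,2],[63,3],[67,1],[67,3],[68,2],[71,2],[76,3],[77,2]]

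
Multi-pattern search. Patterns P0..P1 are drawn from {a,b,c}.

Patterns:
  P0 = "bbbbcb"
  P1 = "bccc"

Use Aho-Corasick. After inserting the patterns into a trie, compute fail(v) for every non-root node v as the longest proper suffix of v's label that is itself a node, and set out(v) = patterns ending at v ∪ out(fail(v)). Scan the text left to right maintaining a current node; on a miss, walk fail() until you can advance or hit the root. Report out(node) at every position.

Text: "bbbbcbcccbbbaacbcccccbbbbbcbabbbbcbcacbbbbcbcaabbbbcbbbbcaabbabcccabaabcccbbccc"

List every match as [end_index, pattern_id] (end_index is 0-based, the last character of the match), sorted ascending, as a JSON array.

Construct AC machine:
Trie (insert patterns):
  n0 'ε': b→1
  n1 'b': b→2 c→7
  n2 'bb': b→3
  n3 'bbb': b→4
  n4 'bbbb': c→5
  n5 'bbbbc': b→6
  n6 'bbbbcb': ·  ←P0
  n7 'bc': c→8
  n8 'bcc': c→9
  n9 'bccc': ·  ←P1

BFS fail/out derivation:
  fail(1) 'b': from fail(0)=0 chase 'b': 0 ⇒ 0;  out=∅∪out(0)=∅
  fail(2) 'bb': from fail(1)=0 chase 'b': 0 ⇒ 1;  out=∅∪out(1)=∅
  fail(7) 'bc': from fail(1)=0 chase 'c': 0 ⇒ 0;  out=∅∪out(0)=∅
  fail(3) 'bbb': from fail(2)=1 chase 'b': 1 ⇒ 2;  out=∅∪out(2)=∅
  fail(8) 'bcc': from fail(7)=0 chase 'c': 0 ⇒ 0;  out=∅∪out(0)=∅
  fail(4) 'bbbb': from fail(3)=2 chase 'b': 2 ⇒ 3;  out=∅∪out(3)=∅
  fail(9) 'bccc': from fail(8)=0 chase 'c': 0 ⇒ 0;  out={1}∪out(0)={1}
  fail(5) 'bbbbc': from fail(4)=3 chase 'c': 3→2→1 ⇒ 7;  out=∅∪out(7)=∅
  fail(6) 'bbbbcb': from fail(5)=7 chase 'b': 7→0 ⇒ 1;  out={0}∪out(1)={0}

Scan:
[0] read 'b'  n0⇒n1
[1] read 'b'  n1⇒n2
[2] read 'b'  n2⇒n3
[3] read 'b'  n3⇒n4
[4] read 'c'  n4⇒n5
[5] read 'b'  n5⇒n6  ** P0@[0:5]
[6] read 'c'  n6⇒n7 (fail-walked)
[7] read 'c'  n7⇒n8
[8] read 'c'  n8⇒n9  ** P1@[5:8]
[9] read 'b'  n9⇒n1 (fail-walked)
[10] read 'b'  n1⇒n2
[11] read 'b'  n2⇒n3
[12] read 'a'  n3⇒n0 (fail-walked)
[13] read 'a'  n0⇒n0
[14] read 'c'  n0⇒n0
[15] read 'b'  n0⇒n1
[16] read 'c'  n1⇒n7
[17] read 'c'  n7⇒n8
[18] read 'c'  n8⇒n9  ** P1@[15:18]
[19] read 'c'  n9⇒n0 (fail-walked)
[20] read 'c'  n0⇒n0
[21] read 'b'  n0⇒n1
[22] read 'b'  n1⇒n2
[23] read 'b'  n2⇒n3
[24] read 'b'  n3⇒n4
[25] read 'b'  n4⇒n4 (fail-walked)
[26] read 'c'  n4⇒n5
[27] read 'b'  n5⇒n6  ** P0@[22:27]
[28] read 'a'  n6⇒n0 (fail-walked)
[29] read 'b'  n0⇒n1
[30] read 'b'  n1⇒n2
[31] read 'b'  n2⇒n3
[32] read 'b'  n3⇒n4
[33] read 'c'  n4⇒n5
[34] read 'b'  n5⇒n6  ** P0@[29:34]
[35] read 'c'  n6⇒n7 (fail-walked)
[36] read 'a'  n7⇒n0 (fail-walked)
[37] read 'c'  n0⇒n0
[38] read 'b'  n0⇒n1
[39] read 'b'  n1⇒n2
[40] read 'b'  n2⇒n3
[41] read 'b'  n3⇒n4
[42] read 'c'  n4⇒n5
[43] read 'b'  n5⇒n6  ** P0@[38:43]
[44] read 'c'  n6⇒n7 (fail-walked)
[45] read 'a'  n7⇒n0 (fail-walked)
[46] read 'a'  n0⇒n0
[47] read 'b'  n0⇒n1
[48] read 'b'  n1⇒n2
[49] read 'b'  n2⇒n3
[50] read 'b'  n3⇒n4
[51] read 'c'  n4⇒n5
[52] read 'b'  n5⇒n6  ** P0@[47:52]
[53] read 'b'  n6⇒n2 (fail-walked)
[54] read 'b'  n2⇒n3
[55] read 'b'  n3⇒n4
[56] read 'c'  n4⇒n5
[57] read 'a'  n5⇒n0 (fail-walked)
[58] read 'a'  n0⇒n0
[59] read 'b'  n0⇒n1
[60] read 'b'  n1⇒n2
[61] read 'a'  n2⇒n0 (fail-walked)
[62] read 'b'  n0⇒n1
[63] read 'c'  n1⇒n7
[64] read 'c'  n7⇒n8
[65] read 'c'  n8⇒n9  ** P1@[62:65]
[66] read 'a'  n9⇒n0 (fail-walked)
[67] read 'b'  n0⇒n1
[68] read 'a'  n1⇒n0 (fail-walked)
[69] read 'a'  n0⇒n0
[70] read 'b'  n0⇒n1
[71] read 'c'  n1⇒n7
[72] read 'c'  n7⇒n8
[73] read 'c'  n8⇒n9  ** P1@[70:73]
[74] read 'b'  n9⇒n1 (fail-walked)
[75] read 'b'  n1⇒n2
[76] read 'c'  n2⇒n7 (fail-walked)
[77] read 'c'  n7⇒n8
[78] read 'c'  n8⇒n9  ** P1@[75:78]

Matches: [[5,0],[8,1],[18,1],[27,0],[34,0],[43,0],[52,0],[65,1],[73,1],[78,1]]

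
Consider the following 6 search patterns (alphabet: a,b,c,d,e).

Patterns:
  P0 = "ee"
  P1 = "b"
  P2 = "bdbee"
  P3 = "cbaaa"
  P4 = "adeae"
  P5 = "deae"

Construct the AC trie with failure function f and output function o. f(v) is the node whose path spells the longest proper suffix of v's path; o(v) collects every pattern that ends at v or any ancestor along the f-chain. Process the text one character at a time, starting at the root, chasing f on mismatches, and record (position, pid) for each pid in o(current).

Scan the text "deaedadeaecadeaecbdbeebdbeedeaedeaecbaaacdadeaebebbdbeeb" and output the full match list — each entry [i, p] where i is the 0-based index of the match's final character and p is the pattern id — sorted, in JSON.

Construct AC machine:
Trie nodes:
  n0 'ε': a→13 b→3 c→8 d→18 e→1
  n1 'e': e→2
  n2 'ee': ·  ←P0
  n3 'b': d→4  ←P1
  n4 'bd': b→5
  n5 'bdb': e→6
  n6 'bdbe': e→7
  n7 'bdbee': ·  ←P2
  n8 'c': b→9
  n9 'cb': a→10
  n10 'cba': a→11
  n11 'cbaa': a→12
  n12 'cbaaa': ·  ←P3
  n13 'a': d→14
  n14 'ad': e→15
  n15 'ade': a→16
  n16 'adea': e→17
  n17 'adeae': ·  ←P4
  n18 'd': e→19
  n19 'de': a→20
  n20 'dea': e→21
  n21 'deae': ·  ←P5

Failure links (BFS by depth):
  fail(1) 'e': from fail(0)=0 chase 'e': 0 ⇒ 0;  out=∅∪out(0)=∅
  fail(3) 'b': from fail(0)=0 chase 'b': 0 ⇒ 0;  out={1}∪out(0)={1}
  fail(8) 'c': from fail(0)=0 chase 'c': 0 ⇒ 0;  out=∅∪out(0)=∅
  fail(13) 'a': from fail(0)=0 chase 'a': 0 ⇒ 0;  out=∅∪out(0)=∅
  fail(18) 'd': from fail(0)=0 chase 'd': 0 ⇒ 0;  out=∅∪out(0)=∅
  fail(2) 'ee': from fail(1)=0 chase 'e': 0 ⇒ 1;  out={0}∪out(1)={0}
  fail(4) 'bd': from fail(3)=0 chase 'd': 0 ⇒ 18;  out=∅∪out(18)=∅
  fail(9) 'cb': from fail(8)=0 chase 'b': 0 ⇒ 3;  out=∅∪out(3)={1}
  fail(14) 'ad': from fail(13)=0 chase 'd': 0 ⇒ 18;  out=∅∪out(18)=∅
  fail(19) 'de': from fail(18)=0 chase 'e': 0 ⇒ 1;  out=∅∪out(1)=∅
  fail(5) 'bdb': from fail(4)=18 chase 'b': 18→0 ⇒ 3;  out=∅∪out(3)={1}
  fail(10) 'cba': from fail(9)=3 chase 'a': 3→0 ⇒ 13;  out=∅∪out(13)=∅
  fail(15) 'ade': from fail(14)=18 chase 'e': 18 ⇒ 19;  out=∅∪out(19)=∅
  fail(20) 'dea': from fail(19)=1 chase 'a': 1→0 ⇒ 13;  out=∅∪out(13)=∅
  fail(6) 'bdbe': from fail(5)=3 chase 'e': 3→0 ⇒ 1;  out=∅∪out(1)=∅
  fail(11) 'cbaa': from fail(10)=13 chase 'a': 13→0 ⇒ 13;  out=∅∪out(13)=∅
  fail(16) 'adea': from fail(15)=19 chase 'a': 19 ⇒ 20;  out=∅∪out(20)=∅
  fail(21) 'deae': from fail(20)=13 chase 'e': 13→0 ⇒ 1;  out={5}∪out(1)={5}
  fail(7) 'bdbee': from fail(6)=1 chase 'e': 1 ⇒ 2;  out={2}∪out(2)={0,2}
  fail(12) 'cbaaa': from fail(11)=13 chase 'a': 13→0 ⇒ 13;  out={3}∪out(13)={3}
  fail(17) 'adeae': from fail(16)=20 chase 'e': 20 ⇒ 21;  out={4}∪out(21)={4,5}

Text stream:
i=0 'd': node 0→18
i=1 'e': node 18→19
i=2 'a': node 19→20
i=3 'e': node 20→21  → match P5@[0:3]
i=4 'd': node 21→18 (via fail)
i=5 'a': node 18→13 (via fail)
i=6 'd': node 13→14
i=7 'e': node 14→15
i=8 'a': node 15→16
i=9 'e': node 16→17  → match P4@[5:9],P5@[6:9]
i=10 'c': node 17→8 (via fail)
i=11 'a': node 8→13 (via fail)
i=12 'd': node 13→14
i=13 'e': node 14→15
i=14 'a': node 15→16
i=15 'e': node 16→17  → match P4@[11:15],P5@[12:15]
i=16 'c': node 17→8 (via fail)
i=17 'b': node 8→9  → match P1@[17:17]
i=18 'd': node 9→4 (via fail)
i=19 'b': node 4→5  → match P1@[19:19]
i=20 'e': node 5→6
i=21 'e': node 6→7  → match P0@[20:21],P2@[17:21]
i=22 'b': node 7→3 (via fail)  → match P1@[22:22]
i=23 'd': node 3→4
i=24 'b': node 4→5  → match P1@[24:24]
i=25 'e': node 5→6
i=26 'e': node 6→7  → match P0@[25:26],P2@[22:26]
i=27 'd': node 7→18 (via fail)
i=28 'e': node 18→19
i=29 'a': node 19→20
i=30 'e': node 20→21  → match P5@[27:30]
i=31 'd': node 21→18 (via fail)
i=32 'e': node 18→19
i=33 'a': node 19→20
i=34 'e': node 20→21  → match P5@[31:34]
i=35 'c': node 21→8 (via fail)
i=36 'b': node 8→9  → match P1@[36:36]
i=37 'a': node 9→10
i=38 'a': node 10→11
i=39 'a': node 11→12  → match P3@[35:39]
i=40 'c': node 12→8 (via fail)
i=41 'd': node 8→18 (via fail)
i=42 'a': node 18→13 (via fail)
i=43 'd': node 13→14
i=44 'e': node 14→15
i=45 'a': node 15→16
i=46 'e': node 16→17  → match P4@[42:46],P5@[43:46]
i=47 'b': node 17→3 (via fail)  → match P1@[47:47]
i=48 'e': node 3→1 (via fail)
i=49 'b': node 1→3 (via fail)  → match P1@[49:49]
i=50 'b': node 3→3 (via fail)  → match P1@[50:50]
i=51 'd': node 3→4
i=52 'b': node 4→5  → match P1@[52:52]
i=53 'e': node 5→6
i=54 'e': node 6→7  → match P0@[53:54],P2@[50:54]
i=55 'b': node 7→3 (via fail)  → match P1@[55:55]

All matches (sorted): [[3,5],[9,4],[9,5],[15,4],[15,5],[17,1],[19,1],[21,0],[21,2],[22,1],[24,1],[26,0],[26,2],[30,5],[34,5],[36,1],[39,3],[46,4],[46,5],[47,1],[49,1],[50,1],[52,1],[54,0],[54,2],[55,1]]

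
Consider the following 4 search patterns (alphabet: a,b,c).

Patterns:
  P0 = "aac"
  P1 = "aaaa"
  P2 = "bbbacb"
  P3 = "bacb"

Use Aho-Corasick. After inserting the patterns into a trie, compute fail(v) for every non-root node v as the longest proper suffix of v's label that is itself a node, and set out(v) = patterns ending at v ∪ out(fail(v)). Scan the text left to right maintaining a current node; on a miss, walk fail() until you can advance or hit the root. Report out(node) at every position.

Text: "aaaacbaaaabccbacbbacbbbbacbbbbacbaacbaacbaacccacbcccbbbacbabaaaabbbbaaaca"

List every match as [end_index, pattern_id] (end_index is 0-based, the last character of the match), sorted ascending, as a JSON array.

Construct AC machine:
Trie nodes:
  n0 'ε': a→1 b→6
  n1 'a': a→2
  n2 'aa': a→4 c→3
  n3 'aac': ·  [P0 ends]
  n4 'aaa': a→5
  n5 'aaaa': ·  [P1 ends]
  n6 'b': a→12 b→7
  n7 'bb': b→8
  n8 'bbb': a→9
  n9 'bbba': c→10
  n10 'bbbac': b→11
  n11 'bbbacb': ·  [P2 ends]
  n12 'ba': c→13
  n13 'bac': b→14
  n14 'bacb': ·  [P3 ends]

BFS fail/out derivation:
  fail(1) 'a': from fail(0)=0 chase 'a': 0 ⇒ 0;  out=∅∪out(0)=∅
  fail(6) 'b': from fail(0)=0 chase 'b': 0 ⇒ 0;  out=∅∪out(0)=∅
  fail(2) 'aa': from fail(1)=0 chase 'a': 0 ⇒ 1;  out=∅∪out(1)=∅
  fail(7) 'bb': from fail(6)=0 chase 'b': 0 ⇒ 6;  out=∅∪out(6)=∅
  fail(12) 'ba': from fail(6)=0 chase 'a': 0 ⇒ 1;  out=∅∪out(1)=∅
  fail(3) 'aac': from fail(2)=1 chase 'c': 1→0 ⇒ 0;  out={0}∪out(0)={0}
  fail(4) 'aaa': from fail(2)=1 chase 'a': 1 ⇒ 2;  out=∅∪out(2)=∅
  fail(8) 'bbb': from fail(7)=6 chase 'b': 6 ⇒ 7;  out=∅∪out(7)=∅
  fail(13) 'bac': from fail(12)=1 chase 'c': 1→0 ⇒ 0;  out=∅∪out(0)=∅
  fail(5) 'aaaa': from fail(4)=2 chase 'a': 2 ⇒ 4;  out={1}∪out(4)={1}
  fail(9) 'bbba': from fail(8)=7 chase 'a': 7→6 ⇒ 12;  out=∅∪out(12)=∅
  fail(14) 'bacb': from fail(13)=0 chase 'b': 0 ⇒ 6;  out={3}∪out(6)={3}
  fail(10) 'bbbac': from fail(9)=12 chase 'c': 12 ⇒ 13;  out=∅∪out(13)=∅
  fail(11) 'bbbacb': from fail(10)=13 chase 'b': 13 ⇒ 14;  out={2}∪out(14)={2,3}

Text stream:
i=0 'a': node 0→1
i=1 'a': node 1→2
i=2 'a': node 2→4
i=3 'a': node 4→5  ** P1@[0:3]
i=4 'c': node 5→3 (fail-walked)  ** P0@[2:4]
i=5 'b': node 3→6 (fail-walked)
i=6 'a': node 6→12
i=7 'a': node 12→2 (fail-walked)
i=8 'a': node 2→4
i=9 'a': node 4→5  ** P1@[6:9]
i=10 'b': node 5→6 (fail-walked)
i=11 'c': node 6→0 (fail-walked)
i=12 'c': node 0→0
i=13 'b': node 0→6
i=14 'a': node 6→12
i=15 'c': node 12→13
i=16 'b': node 13→14  ** P3@[13:16]
i=17 'b': node 14→7 (fail-walked)
i=18 'a': node 7→12 (fail-walked)
i=19 'c': node 12→13
i=20 'b': node 13→14  ** P3@[17:20]
i=21 'b': node 14→7 (fail-walked)
i=22 'b': node 7→8
i=23 'b': node 8→8 (fail-walked)
i=24 'a': node 8→9
i=25 'c': node 9→10
i=26 'b': node 10→11  ** P2@[21:26],P3@[23:26]
i=27 'b': node 11→7 (fail-walked)
i=28 'b': node 7→8
i=29 'b': node 8→8 (fail-walked)
i=30 'a': node 8→9
i=31 'c': node 9→10
i=32 'b': node 10→11  ** P2@[27:32],P3@[29:32]
i=33 'a': node 11→12 (fail-walked)
i=34 'a': node 12→2 (fail-walked)
i=35 'c': node 2→3  ** P0@[33:35]
i=36 'b': node 3→6 (fail-walked)
i=37 'a': node 6→12
i=38 'a': node 12→2 (fail-walked)
i=39 'c': node 2→3  ** P0@[37:39]
i=40 'b': node 3→6 (fail-walked)
i=41 'a': node 6→12
i=42 'a': node 12→2 (fail-walked)
i=43 'c': node 2→3  ** P0@[41:43]
i=44 'c': node 3→0 (fail-walked)
i=45 'c': node 0→0
i=46 'a': node 0→1
i=47 'c': node 1→0 (fail-walked)
i=48 'b': node 0→6
i=49 'c': node 6→0 (fail-walked)
i=50 'c': node 0→0
i=51 'c': node 0→0
i=52 'b': node 0→6
i=53 'b': node 6→7
i=54 'b': node 7→8
i=55 'a': node 8→9
i=56 'c': node 9→10
i=57 'b': node 10→11  ** P2@[52:57],P3@[54:57]
i=58 'a': node 11→12 (fail-walked)
i=59 'b': node 12→6 (fail-walked)
i=60 'a': node 6→12
i=61 'a': node 12→2 (fail-walked)
i=62 'a': node 2→4
i=63 'a': node 4→5  ** P1@[60:63]
i=64 'b': node 5→6 (fail-walked)
i=65 'b': node 6→7
i=66 'b': node 7→8
i=67 'b': node 8→8 (fail-walked)
i=68 'a': node 8→9
i=69 'a': node 9→2 (fail-walked)
i=70 'a': node 2→4
i=71 'c': node 4→3 (fail-walked)  ** P0@[69:71]
i=72 'a': node 3→1 (fail-walked)

Result: [[3,1],[4,0],[9,1],[16,3],[20,3],[26,2],[26,3],[32,2],[32,3],[35,0],[39,0],[43,0],[57,2],[57,3],[63,1],[71,0]]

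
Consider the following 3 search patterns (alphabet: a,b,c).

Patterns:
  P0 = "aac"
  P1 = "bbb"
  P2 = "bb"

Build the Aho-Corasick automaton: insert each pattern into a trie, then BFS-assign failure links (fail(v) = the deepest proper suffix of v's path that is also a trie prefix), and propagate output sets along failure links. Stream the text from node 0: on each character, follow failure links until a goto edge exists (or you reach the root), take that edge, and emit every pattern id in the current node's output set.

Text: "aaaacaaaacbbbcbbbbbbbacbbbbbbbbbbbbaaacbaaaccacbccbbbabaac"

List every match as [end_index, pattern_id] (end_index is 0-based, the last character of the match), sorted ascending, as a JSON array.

Build automaton:
Trie nodes:
  n0 'ε': a→1 b→4
  n1 'a': a→2
  n2 'aa': c→3
  n3 'aac': ·  ←P0
  n4 'b': b→5
  n5 'bb': b→6  ←P2
  n6 'bbb': ·  ←P1

Failure links (BFS by depth):
  n1('a'): parent n0 fail=0; on 'a' 0 → fail=0;  out ∅∪∅=∅
  n4('b'): parent n0 fail=0; on 'b' 0 → fail=0;  out ∅∪∅=∅
  n2('aa'): parent n1 fail=0; on 'a' 0 → fail=1;  out ∅∪∅=∅
  n5('bb'): parent n4 fail=0; on 'b' 0 → fail=4;  out {2}∪∅={2}
  n3('aac'): parent n2 fail=1; on 'c' 1→0 → fail=0;  out {0}∪∅={0}
  n6('bbb'): parent n5 fail=4; on 'b' 4 → fail=5;  out {1}∪{2}={1,2}

Text stream:
i=0 'a': node 0→1
i=1 'a': node 1→2
i=2 'a': node 2→2 ·f
i=3 'a': node 2→2 ·f
i=4 'c': node 2→3  ** P0@[2:4]
i=5 'a': node 3→1 ·f
i=6 'a': node 1→2
i=7 'a': node 2→2 ·f
i=8 'a': node 2→2 ·f
i=9 'c': node 2→3  ** P0@[7:9]
i=10 'b': node 3→4 ·f
i=11 'b': node 4→5  ** P2@[10:11]
i=12 'b': node 5→6  ** P1@[10:12],P2@[11:12]
i=13 'c': node 6→0 ·f
i=14 'b': node 0→4
i=15 'b': node 4→5  ** P2@[14:15]
i=16 'b': node 5→6  ** P1@[14:16],P2@[15:16]
i=17 'b': node 6→6 ·f  ** P1@[15:17],P2@[16:17]
i=18 'b': node 6→6 ·f  ** P1@[16:18],P2@[17:18]
i=19 'b': node 6→6 ·f  ** P1@[17:19],P2@[18:19]
i=20 'b': node 6→6 ·f  ** P1@[18:20],P2@[19:20]
i=21 'a': node 6→1 ·f
i=22 'c': node 1→0 ·f
i=23 'b': node 0→4
i=24 'b': node 4→5  ** P2@[23:24]
i=25 'b': node 5→6  ** P1@[23:25],P2@[24:25]
i=26 'b': node 6→6 ·f  ** P1@[24:26],P2@[25:26]
i=27 'b': node 6→6 ·f  ** P1@[25:27],P2@[26:27]
i=28 'b': node 6→6 ·f  ** P1@[26:28],P2@[27:28]
i=29 'b': node 6→6 ·f  ** P1@[27:29],P2@[28:29]
i=30 'b': node 6→6 ·f  ** P1@[28:30],P2@[29:30]
i=31 'b': node 6→6 ·f  ** P1@[29:31],P2@[30:31]
i=32 'b': node 6→6 ·f  ** P1@[30:32],P2@[31:32]
i=33 'b': node 6→6 ·f  ** P1@[31:33],P2@[32:33]
i=34 'b': node 6→6 ·f  ** P1@[32:34],P2@[33:34]
i=35 'a': node 6→1 ·f
i=36 'a': node 1→2
i=37 'a': node 2→2 ·f
i=38 'c': node 2→3  ** P0@[36:38]
i=39 'b': node 3→4 ·f
i=40 'a': node 4→1 ·f
i=41 'a': node 1→2
i=42 'a': node 2→2 ·f
i=43 'c': node 2→3  ** P0@[41:43]
i=44 'c': node 3→0 ·f
i=45 'a': node 0→1
i=46 'c': node 1→0 ·f
i=47 'b': node 0→4
i=48 'c': node 4→0 ·f
i=49 'c': node 0→0
i=50 'b': node 0→4
i=51 'b': node 4→5  ** P2@[50:51]
i=52 'b': node 5→6  ** P1@[50:52],P2@[51:52]
i=53 'a': node 6→1 ·f
i=54 'b': node 1→4 ·f
i=55 'a': node 4→1 ·f
i=56 'a': node 1→2
i=57 'c': node 2→3  ** P0@[55:57]

Matches: [[4,0],[9,0],[11,2],[12,1],[12,2],[15,2],[16,1],[16,2],[17,1],[17,2],[18,1],[18,2],[19,1],[19,2],[20,1],[20,2],[24,2],[25,1],[25,2],[26,1],[26,2],[27,1],[27,2],[28,1],[28,2],[29,1],[29,2],[30,1],[30,2],[31,1],[31,2],[32,1],[32,2],[33,1],[33,2],[34,1],[34,2],[38,0],[43,0],[51,2],[52,1],[52,2],[57,0]]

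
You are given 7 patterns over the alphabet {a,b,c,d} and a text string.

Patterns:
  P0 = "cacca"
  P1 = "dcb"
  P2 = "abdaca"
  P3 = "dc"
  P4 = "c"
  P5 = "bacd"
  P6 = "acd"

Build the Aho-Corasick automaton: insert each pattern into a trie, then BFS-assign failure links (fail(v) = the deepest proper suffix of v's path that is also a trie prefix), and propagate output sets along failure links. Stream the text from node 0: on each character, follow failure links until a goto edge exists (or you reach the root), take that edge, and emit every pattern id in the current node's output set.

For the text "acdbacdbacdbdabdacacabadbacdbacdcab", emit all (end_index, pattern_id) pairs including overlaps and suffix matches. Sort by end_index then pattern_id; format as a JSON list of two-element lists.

Build automaton:
Trie (insert patterns):
  0='ε' goto a→9 b→15 c→1 d→6
  1='c' goto a→2  [P4 ends]
  2='ca' goto c→3
  3='cac' goto c→4
  4='cacc' goto a→5
  5='cacca' goto ·  [P0 ends]
  6='d' goto c→7
  7='dc' goto b→8  [P3 ends]
  8='dcb' goto ·  [P1 ends]
  9='a' goto b→10 c→19
  10='ab' goto d→11
  11='abd' goto a→12
  12='abda' goto c→13
  13='abdac' goto a→14
  14='abdaca' goto ·  [P2 ends]
  15='b' goto a→16
  16='ba' goto c→17
  17='bac' goto d→18
  18='bacd' goto ·  [P5 ends]
  19='ac' goto d→20
  20='acd' goto ·  [P6 ends]

BFS fail/out derivation:
  fail(1) 'c': from fail(0)=0 chase 'c': 0 ⇒ 0;  out={4}∪out(0)={4}
  fail(6) 'd': from fail(0)=0 chase 'd': 0 ⇒ 0;  out=∅∪out(0)=∅
  fail(9) 'a': from fail(0)=0 chase 'a': 0 ⇒ 0;  out=∅∪out(0)=∅
  fail(15) 'b': from fail(0)=0 chase 'b': 0 ⇒ 0;  out=∅∪out(0)=∅
  fail(2) 'ca': from fail(1)=0 chase 'a': 0 ⇒ 9;  out=∅∪out(9)=∅
  fail(7) 'dc': from fail(6)=0 chase 'c': 0 ⇒ 1;  out={3}∪out(1)={3,4}
  fail(10) 'ab': from fail(9)=0 chase 'b': 0 ⇒ 15;  out=∅∪out(15)=∅
  fail(16) 'ba': from fail(15)=0 chase 'a': 0 ⇒ 9;  out=∅∪out(9)=∅
  fail(19) 'ac': from fail(9)=0 chase 'c': 0 ⇒ 1;  out=∅∪out(1)={4}
  fail(3) 'cac': from fail(2)=9 chase 'c': 9 ⇒ 19;  out=∅∪out(19)={4}
  fail(8) 'dcb': from fail(7)=1 chase 'b': 1→0 ⇒ 15;  out={1}∪out(15)={1}
  fail(11) 'abd': from fail(10)=15 chase 'd': 15→0 ⇒ 6;  out=∅∪out(6)=∅
  fail(17) 'bac': from fail(16)=9 chase 'c': 9 ⇒ 19;  out=∅∪out(19)={4}
  fail(20) 'acd': from fail(19)=1 chase 'd': 1→0 ⇒ 6;  out={6}∪out(6)={6}
  fail(4) 'cacc': from fail(3)=19 chase 'c': 19→1→0 ⇒ 1;  out=∅∪out(1)={4}
  fail(12) 'abda': from fail(11)=6 chase 'a': 6→0 ⇒ 9;  out=∅∪out(9)=∅
  fail(18) 'bacd': from fail(17)=19 chase 'd': 19 ⇒ 20;  out={5}∪out(20)={5,6}
  fail(5) 'cacca': from fail(4)=1 chase 'a': 1 ⇒ 2;  out={0}∪out(2)={0}
  fail(13) 'abdac': from fail(12)=9 chase 'c': 9 ⇒ 19;  out=∅∪out(19)={4}
  fail(14) 'abdaca': from fail(13)=19 chase 'a': 19→1 ⇒ 2;  out={2}∪out(2)={2}

Run:
i=0 'a': node 0→9
i=1 'c': node 9→19  ** P4@[1:1]
i=2 'd': node 19→20  ** P6@[0:2]
i=3 'b': node 20→15 ·f
i=4 'a': node 15→16
i=5 'c': node 16→17  ** P4@[5:5]
i=6 'd': node 17→18  ** P5@[3:6],P6@[4:6]
i=7 'b': node 18→15 ·f
i=8 'a': node 15→16
i=9 'c': node 16→17  ** P4@[9:9]
i=10 'd': node 17→18  ** P5@[7:10],P6@[8:10]
i=11 'b': node 18→15 ·f
i=12 'd': node 15→6 ·f
i=13 'a': node 6→9 ·f
i=14 'b': node 9→10
i=15 'd': node 10→11
i=16 'a': node 11→12
i=17 'c': node 12→13  ** P4@[17:17]
i=18 'a': node 13→14  ** P2@[13:18]
i=19 'c': node 14→3 ·f  ** P4@[19:19]
i=20 'a': node 3→2 ·f
i=21 'b': node 2→10 ·f
i=22 'a': node 10→16 ·f
i=23 'd': node 16→6 ·f
i=24 'b': node 6→15 ·f
i=25 'a': node 15→16
i=26 'c': node 16→17  ** P4@[26:26]
i=27 'd': node 17→18  ** P5@[24:27],P6@[25:27]
i=28 'b': node 18→15 ·f
i=29 'a': node 15→16
i=30 'c': node 16→17  ** P4@[30:30]
i=31 'd': node 17→18  ** P5@[28:31],P6@[29:31]
i=32 'c': node 18→7 ·f  ** P3@[31:32],P4@[32:32]
i=33 'a': node 7→2 ·f
i=34 'b': node 2→10 ·f

Result: [[1,4],[2,6],[5,4],[6,5],[6,6],[9,4],[10,5],[10,6],[17,4],[18,2],[19,4],[26,4],[27,5],[27,6],[30,4],[31,5],[31,6],[32,3],[32,4]]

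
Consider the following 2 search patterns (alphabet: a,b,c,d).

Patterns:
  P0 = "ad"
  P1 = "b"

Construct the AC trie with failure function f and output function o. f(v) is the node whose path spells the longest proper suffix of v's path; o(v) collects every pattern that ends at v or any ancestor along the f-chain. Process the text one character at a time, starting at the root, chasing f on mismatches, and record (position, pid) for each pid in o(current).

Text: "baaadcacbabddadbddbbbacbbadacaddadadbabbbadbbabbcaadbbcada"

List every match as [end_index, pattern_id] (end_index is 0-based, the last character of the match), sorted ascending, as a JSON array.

Construct AC machine:
Trie (insert patterns):
  n0 'ε': a→1 b→3
  n1 'a': d→2
  n2 'ad': ·  [P0 ends]
  n3 'b': ·  [P1 ends]

Failure links (BFS by depth):
  fail(1) 'a': from fail(0)=0 chase 'a': 0 ⇒ 0;  out=∅∪out(0)=∅
  fail(3) 'b': from fail(0)=0 chase 'b': 0 ⇒ 0;  out={1}∪out(0)={1}
  fail(2) 'ad': from fail(1)=0 chase 'd': 0 ⇒ 0;  out={0}∪out(0)={0}

Text stream:
pos 0 'b': at 3  emit P1@[0:0]
pos 1 'a': at 1 (via fail)
pos 2 'a': at 1 (via fail)
pos 3 'a': at 1 (via fail)
pos 4 'd': at 2  emit P0@[3:4]
pos 5 'c': at 0 (via fail)
pos 6 'a': at 1
pos 7 'c': at 0 (via fail)
pos 8 'b': at 3  emit P1@[8:8]
pos 9 'a': at 1 (via fail)
pos 10 'b': at 3 (via fail)  emit P1@[10:10]
pos 11 'd': at 0 (via fail)
pos 12 'd': at 0
pos 13 'a': at 1
pos 14 'd': at 2  emit P0@[13:14]
pos 15 'b': at 3 (via fail)  emit P1@[15:15]
pos 16 'd': at 0 (via fail)
pos 17 'd': at 0
pos 18 'b': at 3  emit P1@[18:18]
pos 19 'b': at 3 (via fail)  emit P1@[19:19]
pos 20 'b': at 3 (via fail)  emit P1@[20:20]
pos 21 'a': at 1 (via fail)
pos 22 'c': at 0 (via fail)
pos 23 'b': at 3  emit P1@[23:23]
pos 24 'b': at 3 (via fail)  emit P1@[24:24]
pos 25 'a': at 1 (via fail)
pos 26 'd': at 2  emit P0@[25:26]
pos 27 'a': at 1 (via fail)
pos 28 'c': at 0 (via fail)
pos 29 'a': at 1
pos 30 'd': at 2  emit P0@[29:30]
pos 31 'd': at 0 (via fail)
pos 32 'a': at 1
pos 33 'd': at 2  emit P0@[32:33]
pos 34 'a': at 1 (via fail)
pos 35 'd': at 2  emit P0@[34:35]
pos 36 'b': at 3 (via fail)  emit P1@[36:36]
pos 37 'a': at 1 (via fail)
pos 38 'b': at 3 (via fail)  emit P1@[38:38]
pos 39 'b': at 3 (via fail)  emit P1@[39:39]
pos 40 'b': at 3 (via fail)  emit P1@[40:40]
pos 41 'a': at 1 (via fail)
pos 42 'd': at 2  emit P0@[41:42]
pos 43 'b': at 3 (via fail)  emit P1@[43:43]
pos 44 'b': at 3 (via fail)  emit P1@[44:44]
pos 45 'a': at 1 (via fail)
pos 46 'b': at 3 (via fail)  emit P1@[46:46]
pos 47 'b': at 3 (via fail)  emit P1@[47:47]
pos 48 'c': at 0 (via fail)
pos 49 'a': at 1
pos 50 'a': at 1 (via fail)
pos 51 'd': at 2  emit P0@[50:51]
pos 52 'b': at 3 (via fail)  emit P1@[52:52]
pos 53 'b': at 3 (via fail)  emit P1@[53:53]
pos 54 'c': at 0 (via fail)
pos 55 'a': at 1
pos 56 'd': at 2  emit P0@[55:56]
pos 57 'a': at 1 (via fail)

Matches: [[0,1],[4,0],[8,1],[10,1],[14,0],[15,1],[18,1],[19,1],[20,1],[23,1],[24,1],[26,0],[30,0],[33,0],[35,0],[36,1],[38,1],[39,1],[40,1],[42,0],[43,1],[44,1],[46,1],[47,1],[51,0],[52,1],[53,1],[56,0]]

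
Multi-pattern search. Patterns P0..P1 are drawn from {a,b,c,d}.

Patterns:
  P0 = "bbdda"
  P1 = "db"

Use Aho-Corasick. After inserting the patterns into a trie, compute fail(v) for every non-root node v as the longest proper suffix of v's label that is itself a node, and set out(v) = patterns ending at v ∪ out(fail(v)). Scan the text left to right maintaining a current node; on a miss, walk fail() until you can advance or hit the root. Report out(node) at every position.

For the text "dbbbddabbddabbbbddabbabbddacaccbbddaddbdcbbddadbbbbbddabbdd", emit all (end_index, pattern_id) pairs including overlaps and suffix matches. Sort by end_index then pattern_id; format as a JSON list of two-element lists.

Build:
Trie nodes:
  0='ε' goto b→1 d→6
  1='b' goto b→2
  2='bb' goto d→3
  3='bbd' goto d→4
  4='bbdd' goto a→5
  5='bbdda' goto ·  ←P0
  6='d' goto b→7
  7='db' goto ·  ←P1

Failure links (BFS by depth):
  fail(1) 'b': from fail(0)=0 chase 'b': 0 ⇒ 0;  out=∅∪out(0)=∅
  fail(6) 'd': from fail(0)=0 chase 'd': 0 ⇒ 0;  out=∅∪out(0)=∅
  fail(2) 'bb': from fail(1)=0 chase 'b': 0 ⇒ 1;  out=∅∪out(1)=∅
  fail(7) 'db': from fail(6)=0 chase 'b': 0 ⇒ 1;  out={1}∪out(1)={1}
  fail(3) 'bbd': from fail(2)=1 chase 'd': 1→0 ⇒ 6;  out=∅∪out(6)=∅
  fail(4) 'bbdd': from fail(3)=6 chase 'd': 6→0 ⇒ 6;  out=∅∪out(6)=∅
  fail(5) 'bbdda': from fail(4)=6 chase 'a': 6→0 ⇒ 0;  out={0}∪out(0)={0}

Scan:
[0] read 'd'  n0⇒n6
[1] read 'b'  n6⇒n7  ** P1@[0:1]
[2] read 'b'  n7⇒n2 (via fail)
[3] read 'b'  n2⇒n2 (via fail)
[4] read 'd'  n2⇒n3
[5] read 'd'  n3⇒n4
[6] read 'a'  n4⇒n5  ** P0@[2:6]
[7] read 'b'  n5⇒n1 (via fail)
[8] read 'b'  n1⇒n2
[9] read 'd'  n2⇒n3
[10] read 'd'  n3⇒n4
[11] read 'a'  n4⇒n5  ** P0@[7:11]
[12] read 'b'  n5⇒n1 (via fail)
[13] read 'b'  n1⇒n2
[14] read 'b'  n2⇒n2 (via fail)
[15] read 'b'  n2⇒n2 (via fail)
[16] read 'd'  n2⇒n3
[17] read 'd'  n3⇒n4
[18] read 'a'  n4⇒n5  ** P0@[14:18]
[19] read 'b'  n5⇒n1 (via fail)
[20] read 'b'  n1⇒n2
[21] read 'a'  n2⇒n0 (via fail)
[22] read 'b'  n0⇒n1
[23] read 'b'  n1⇒n2
[24] read 'd'  n2⇒n3
[25] read 'd'  n3⇒n4
[26] read 'a'  n4⇒n5  ** P0@[22:26]
[27] read 'c'  n5⇒n0 (via fail)
[28] read 'a'  n0⇒n0
[29] read 'c'  n0⇒n0
[30] read 'c'  n0⇒n0
[31] read 'b'  n0⇒n1
[32] read 'b'  n1⇒n2
[33] read 'd'  n2⇒n3
[34] read 'd'  n3⇒n4
[35] read 'a'  n4⇒n5  ** P0@[31:35]
[36] read 'd'  n5⇒n6 (via fail)
[37] read 'd'  n6⇒n6 (via fail)
[38] read 'b'  n6⇒n7  ** P1@[37:38]
[39] read 'd'  n7⇒n6 (via fail)
[40] read 'c'  n6⇒n0 (via fail)
[41] read 'b'  n0⇒n1
[42] read 'b'  n1⇒n2
[43] read 'd'  n2⇒n3
[44] read 'd'  n3⇒n4
[45] read 'a'  n4⇒n5  ** P0@[41:45]
[46] read 'd'  n5⇒n6 (via fail)
[47] read 'b'  n6⇒n7  ** P1@[46:47]
[48] read 'b'  n7⇒n2 (via fail)
[49] read 'b'  n2⇒n2 (via fail)
[50] read 'b'  n2⇒n2 (via fail)
[51] read 'b'  n2⇒n2 (via fail)
[52] read 'd'  n2⇒n3
[53] read 'd'  n3⇒n4
[54] read 'a'  n4⇒n5  ** P0@[50:54]
[55] read 'b'  n5⇒n1 (via fail)
[56] read 'b'  n1⇒n2
[57] read 'd'  n2⇒n3
[58] read 'd'  n3⇒n4

Result: [[1,1],[6,0],[11,0],[18,0],[26,0],[35,0],[38,1],[45,0],[47,1],[54,0]]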